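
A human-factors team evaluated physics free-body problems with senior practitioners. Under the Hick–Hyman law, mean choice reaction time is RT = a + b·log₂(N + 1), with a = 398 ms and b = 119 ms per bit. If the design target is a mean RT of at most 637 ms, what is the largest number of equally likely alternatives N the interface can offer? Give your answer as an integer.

Set 398 + 119·log₂(N + 1) ≤ 637.
log₂(N + 1) ≤ (637 − 398) / 119 = 2.0084.
N + 1 ≤ 2^2.0084 = 4.0234.
N ≤ 3.0234, so the largest integer N is 3.

3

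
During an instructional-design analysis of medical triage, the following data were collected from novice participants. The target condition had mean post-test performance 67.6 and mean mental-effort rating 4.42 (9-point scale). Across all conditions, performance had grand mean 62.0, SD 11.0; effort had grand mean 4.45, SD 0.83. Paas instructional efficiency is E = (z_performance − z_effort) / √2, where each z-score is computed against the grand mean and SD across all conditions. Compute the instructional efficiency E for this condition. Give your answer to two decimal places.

z_performance = (67.6 − 62.0) / 11.0 = 5.6000 / 11.0 = 0.5091.
z_effort = (4.42 − 4.45) / 0.83 = -0.0300 / 0.83 = -0.0361.
z_P − z_E = 0.5091 − (-0.0361) = 0.5452.
E = 0.5452 / √2 = 0.5452 / 1.41421 = 0.3855 ≈ 0.39.

0.39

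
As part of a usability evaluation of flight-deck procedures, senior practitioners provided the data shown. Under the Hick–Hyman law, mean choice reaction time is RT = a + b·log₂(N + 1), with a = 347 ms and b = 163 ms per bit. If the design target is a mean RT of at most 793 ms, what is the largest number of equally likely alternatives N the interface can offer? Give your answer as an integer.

Set 347 + 163·log₂(N + 1) ≤ 793.
log₂(N + 1) ≤ (793 − 347) / 163 = 2.7362.
N + 1 ≤ 2^2.7362 = 6.6631.
N ≤ 5.6631, so the largest integer N is 5.

5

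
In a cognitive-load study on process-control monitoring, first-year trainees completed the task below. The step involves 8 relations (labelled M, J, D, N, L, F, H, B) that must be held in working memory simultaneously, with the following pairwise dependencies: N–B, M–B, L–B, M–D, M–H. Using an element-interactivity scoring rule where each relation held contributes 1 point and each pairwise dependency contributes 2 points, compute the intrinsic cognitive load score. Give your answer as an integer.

18

Count of relations held simultaneously: 8.
Count of pairwise dependencies listed: 5.
Element contribution: 8 × 1 = 8.
Interaction contribution: 5 × 2 = 10.
Intrinsic load = 8 + 10 = 18.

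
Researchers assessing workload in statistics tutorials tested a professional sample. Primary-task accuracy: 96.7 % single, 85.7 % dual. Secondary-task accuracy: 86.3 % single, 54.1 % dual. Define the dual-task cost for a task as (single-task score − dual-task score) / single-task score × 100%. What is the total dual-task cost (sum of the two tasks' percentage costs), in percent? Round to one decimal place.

48.7

Primary cost = (96.7 − 85.7) / 96.7 × 100% = 11.3754%.
Secondary cost = (86.3 − 54.1) / 86.3 × 100% = 37.3117%.
Total = 11.3754% + 37.3117% = 48.6871% ≈ 48.7%.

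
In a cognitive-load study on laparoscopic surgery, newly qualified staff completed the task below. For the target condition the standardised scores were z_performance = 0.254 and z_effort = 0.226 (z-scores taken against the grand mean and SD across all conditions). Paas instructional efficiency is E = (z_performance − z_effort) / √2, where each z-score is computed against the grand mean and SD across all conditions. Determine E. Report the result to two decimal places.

0.02

z_P − z_E = 0.254 − 0.226 = 0.0280.
E = 0.0280 / √2 = 0.0280 / 1.41421 = 0.0198 ≈ 0.02.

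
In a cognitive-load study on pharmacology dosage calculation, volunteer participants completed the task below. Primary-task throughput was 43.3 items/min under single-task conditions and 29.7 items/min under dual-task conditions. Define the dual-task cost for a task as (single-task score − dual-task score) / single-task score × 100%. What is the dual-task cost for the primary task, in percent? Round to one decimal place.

Cost = (43.3 − 29.7) / 43.3 × 100%
     = 13.6000 / 43.3 × 100% = 31.4088%.
≈ 31.4%.

31.4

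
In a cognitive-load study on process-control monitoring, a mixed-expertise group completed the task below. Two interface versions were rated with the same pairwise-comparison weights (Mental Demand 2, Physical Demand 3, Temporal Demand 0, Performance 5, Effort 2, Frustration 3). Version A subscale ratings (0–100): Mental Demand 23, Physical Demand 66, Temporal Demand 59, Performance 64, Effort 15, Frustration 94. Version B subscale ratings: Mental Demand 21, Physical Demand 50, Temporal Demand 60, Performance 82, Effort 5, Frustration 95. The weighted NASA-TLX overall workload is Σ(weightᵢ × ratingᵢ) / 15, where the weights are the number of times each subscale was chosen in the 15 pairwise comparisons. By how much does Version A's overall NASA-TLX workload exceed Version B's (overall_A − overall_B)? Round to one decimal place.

Version A weighted sum = 2·23 + 3·66 + 0·59 + 5·64 + 2·15 + 3·94 = 46 + 198 + 0 + 320 + 30 + 282 = 876; overall_A = 876/15 = 58.4000.
Version B weighted sum = 2·21 + 3·50 + 0·60 + 5·82 + 2·5 + 3·95 = 42 + 150 + 0 + 410 + 10 + 285 = 897; overall_B = 897/15 = 59.8000.
Difference = 58.4000 − 59.8000 = -1.4000 ≈ -1.4.

-1.4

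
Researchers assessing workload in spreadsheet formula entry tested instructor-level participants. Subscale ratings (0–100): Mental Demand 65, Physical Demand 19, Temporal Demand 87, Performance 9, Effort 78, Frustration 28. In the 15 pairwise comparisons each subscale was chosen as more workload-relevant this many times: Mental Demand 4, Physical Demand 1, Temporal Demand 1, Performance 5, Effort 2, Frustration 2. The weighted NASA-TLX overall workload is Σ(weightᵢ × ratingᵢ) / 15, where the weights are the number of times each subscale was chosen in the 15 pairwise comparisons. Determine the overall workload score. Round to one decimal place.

The tallies are the weights (they sum to 15).
Weighted sum = 4·65 + 1·19 + 1·87 + 5·9 + 2·78 + 2·28
            = 260 + 19 + 87 + 45 + 156 + 56 = 623.
Overall workload = 623 / 15 = 41.5333 ≈ 41.5.

41.5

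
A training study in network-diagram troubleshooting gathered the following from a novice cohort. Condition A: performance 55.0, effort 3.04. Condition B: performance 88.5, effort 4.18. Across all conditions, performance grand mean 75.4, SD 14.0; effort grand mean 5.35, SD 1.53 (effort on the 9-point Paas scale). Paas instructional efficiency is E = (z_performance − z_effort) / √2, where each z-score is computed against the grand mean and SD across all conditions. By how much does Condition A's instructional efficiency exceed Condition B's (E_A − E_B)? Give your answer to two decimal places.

Condition A: z_P = (55.0 − 75.4)/14.0 = -1.4571; z_E = (3.04 − 5.35)/1.53 = -1.5098; E_A = (-1.4571 − (-1.5098))/√2 = 0.0373.
Condition B: z_P = (88.5 − 75.4)/14.0 = 0.9357; z_E = (4.18 − 5.35)/1.53 = -0.7647; E_B = (0.9357 − (-0.7647))/√2 = 1.2024.
E_A − E_B = 0.0373 − 1.2024 = -1.1651 ≈ -1.17.

-1.17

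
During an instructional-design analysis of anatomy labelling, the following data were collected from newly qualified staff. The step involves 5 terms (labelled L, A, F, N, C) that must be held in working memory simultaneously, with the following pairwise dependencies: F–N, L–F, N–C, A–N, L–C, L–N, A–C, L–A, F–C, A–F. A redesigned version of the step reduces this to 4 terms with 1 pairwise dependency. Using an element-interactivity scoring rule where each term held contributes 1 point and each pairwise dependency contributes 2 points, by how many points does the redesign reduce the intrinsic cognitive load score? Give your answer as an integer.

19

Original: 5 × 1 + 10 × 2 = 5 + 20 = 25.
Redesigned: 4 × 1 + 1 × 2 = 4 + 2 = 6.
Reduction = 25 − 6 = 19.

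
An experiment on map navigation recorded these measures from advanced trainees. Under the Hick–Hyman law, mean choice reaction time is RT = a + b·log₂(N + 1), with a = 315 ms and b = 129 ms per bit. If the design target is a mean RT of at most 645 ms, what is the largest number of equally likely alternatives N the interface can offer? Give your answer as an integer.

4

Set 315 + 129·log₂(N + 1) ≤ 645.
log₂(N + 1) ≤ (645 − 315) / 129 = 2.5581.
N + 1 ≤ 2^2.5581 = 5.8893.
N ≤ 4.8893, so the largest integer N is 4.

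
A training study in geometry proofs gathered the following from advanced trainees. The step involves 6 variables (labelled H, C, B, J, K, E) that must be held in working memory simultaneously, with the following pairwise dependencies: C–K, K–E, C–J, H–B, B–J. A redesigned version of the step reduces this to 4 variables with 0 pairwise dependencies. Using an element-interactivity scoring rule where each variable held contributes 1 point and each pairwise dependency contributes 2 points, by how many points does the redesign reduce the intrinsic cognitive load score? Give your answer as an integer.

12

Original: 6 × 1 + 5 × 2 = 6 + 10 = 16.
Redesigned: 4 × 1 + 0 × 2 = 4 + 0 = 4.
Reduction = 16 − 4 = 12.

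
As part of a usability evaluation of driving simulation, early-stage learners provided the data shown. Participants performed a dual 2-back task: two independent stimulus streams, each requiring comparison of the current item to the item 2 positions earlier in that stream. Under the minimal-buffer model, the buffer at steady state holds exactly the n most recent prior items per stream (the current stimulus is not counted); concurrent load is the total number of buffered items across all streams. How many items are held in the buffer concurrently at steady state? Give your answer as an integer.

Each stream's buffer holds its 2 most recent prior items.
Two independent streams: 2 × 2 = 4 buffered items at steady state.

4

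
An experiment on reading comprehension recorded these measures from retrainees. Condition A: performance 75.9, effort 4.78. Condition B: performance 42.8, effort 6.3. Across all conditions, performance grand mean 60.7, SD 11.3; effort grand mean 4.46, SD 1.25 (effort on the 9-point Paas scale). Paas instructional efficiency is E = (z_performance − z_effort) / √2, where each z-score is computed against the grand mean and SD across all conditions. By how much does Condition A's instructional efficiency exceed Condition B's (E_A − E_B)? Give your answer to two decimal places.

2.93

Condition A: z_P = (75.9 − 60.7)/11.3 = 1.3451; z_E = (4.78 − 4.46)/1.25 = 0.2560; E_A = (1.3451 − 0.2560)/√2 = 0.7701.
Condition B: z_P = (42.8 − 60.7)/11.3 = -1.5841; z_E = (6.3 − 4.46)/1.25 = 1.4720; E_B = (-1.5841 − 1.4720)/√2 = -2.1610.
E_A − E_B = 0.7701 − (-2.1610) = 2.9311 ≈ 2.93.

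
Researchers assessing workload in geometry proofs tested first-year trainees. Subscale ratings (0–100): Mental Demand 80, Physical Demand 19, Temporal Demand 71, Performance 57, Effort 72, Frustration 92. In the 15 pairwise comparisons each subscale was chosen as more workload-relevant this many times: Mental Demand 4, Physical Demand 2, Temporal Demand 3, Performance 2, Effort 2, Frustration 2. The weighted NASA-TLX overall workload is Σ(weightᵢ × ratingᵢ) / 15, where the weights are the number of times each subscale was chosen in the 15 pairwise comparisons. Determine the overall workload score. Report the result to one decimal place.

The tallies are the weights (they sum to 15).
Weighted sum = 4·80 + 2·19 + 3·71 + 2·57 + 2·72 + 2·92
            = 320 + 38 + 213 + 114 + 144 + 184 = 1013.
Overall workload = 1013 / 15 = 67.5333 ≈ 67.5.

67.5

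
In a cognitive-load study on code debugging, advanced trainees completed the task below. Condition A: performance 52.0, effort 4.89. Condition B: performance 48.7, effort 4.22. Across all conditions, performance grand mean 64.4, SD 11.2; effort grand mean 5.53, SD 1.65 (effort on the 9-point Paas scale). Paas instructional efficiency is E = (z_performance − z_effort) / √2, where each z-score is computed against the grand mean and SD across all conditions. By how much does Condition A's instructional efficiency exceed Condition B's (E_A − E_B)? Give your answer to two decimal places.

Condition A: z_P = (52.0 − 64.4)/11.2 = -1.1071; z_E = (4.89 − 5.53)/1.65 = -0.3879; E_A = (-1.1071 − (-0.3879))/√2 = -0.5086.
Condition B: z_P = (48.7 − 64.4)/11.2 = -1.4018; z_E = (4.22 − 5.53)/1.65 = -0.7939; E_B = (-1.4018 − (-0.7939))/√2 = -0.4299.
E_A − E_B = -0.5086 − (-0.4299) = -0.0787 ≈ -0.08.

-0.08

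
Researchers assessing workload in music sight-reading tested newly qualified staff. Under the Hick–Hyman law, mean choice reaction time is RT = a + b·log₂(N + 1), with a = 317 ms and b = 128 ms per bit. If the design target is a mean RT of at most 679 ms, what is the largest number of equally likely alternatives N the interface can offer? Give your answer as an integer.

Set 317 + 128·log₂(N + 1) ≤ 679.
log₂(N + 1) ≤ (679 − 317) / 128 = 2.8281.
N + 1 ≤ 2^2.8281 = 7.1014.
N ≤ 6.1014, so the largest integer N is 6.

6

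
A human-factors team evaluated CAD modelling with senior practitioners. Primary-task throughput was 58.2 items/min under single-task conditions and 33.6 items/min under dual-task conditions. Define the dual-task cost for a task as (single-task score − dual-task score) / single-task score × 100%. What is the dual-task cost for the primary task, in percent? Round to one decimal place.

42.3

Cost = (58.2 − 33.6) / 58.2 × 100%
     = 24.6000 / 58.2 × 100% = 42.2680%.
≈ 42.3%.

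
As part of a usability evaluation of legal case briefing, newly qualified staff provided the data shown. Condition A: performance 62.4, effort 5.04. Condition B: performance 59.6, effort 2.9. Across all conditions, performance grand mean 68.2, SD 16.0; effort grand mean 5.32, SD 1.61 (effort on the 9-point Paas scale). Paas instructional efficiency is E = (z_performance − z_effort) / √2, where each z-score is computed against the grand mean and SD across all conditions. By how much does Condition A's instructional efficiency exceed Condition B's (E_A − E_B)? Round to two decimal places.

-0.82

Condition A: z_P = (62.4 − 68.2)/16.0 = -0.3625; z_E = (5.04 − 5.32)/1.61 = -0.1739; E_A = (-0.3625 − (-0.1739))/√2 = -0.1334.
Condition B: z_P = (59.6 − 68.2)/16.0 = -0.5375; z_E = (2.9 − 5.32)/1.61 = -1.5031; E_B = (-0.5375 − (-1.5031))/√2 = 0.6828.
E_A − E_B = -0.1334 − 0.6828 = -0.8162 ≈ -0.82.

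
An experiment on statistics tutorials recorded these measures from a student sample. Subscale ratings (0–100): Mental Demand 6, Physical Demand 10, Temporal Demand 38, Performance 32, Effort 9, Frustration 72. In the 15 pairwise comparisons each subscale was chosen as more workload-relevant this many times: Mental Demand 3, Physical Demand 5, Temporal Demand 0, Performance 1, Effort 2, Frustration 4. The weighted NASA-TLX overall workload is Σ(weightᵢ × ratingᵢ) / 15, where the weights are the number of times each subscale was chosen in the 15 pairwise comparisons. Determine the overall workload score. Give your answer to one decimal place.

The tallies are the weights (they sum to 15).
Weighted sum = 3·6 + 5·10 + 0·38 + 1·32 + 2·9 + 4·72
            = 18 + 50 + 0 + 32 + 18 + 288 = 406.
Overall workload = 406 / 15 = 27.0667 ≈ 27.1.

27.1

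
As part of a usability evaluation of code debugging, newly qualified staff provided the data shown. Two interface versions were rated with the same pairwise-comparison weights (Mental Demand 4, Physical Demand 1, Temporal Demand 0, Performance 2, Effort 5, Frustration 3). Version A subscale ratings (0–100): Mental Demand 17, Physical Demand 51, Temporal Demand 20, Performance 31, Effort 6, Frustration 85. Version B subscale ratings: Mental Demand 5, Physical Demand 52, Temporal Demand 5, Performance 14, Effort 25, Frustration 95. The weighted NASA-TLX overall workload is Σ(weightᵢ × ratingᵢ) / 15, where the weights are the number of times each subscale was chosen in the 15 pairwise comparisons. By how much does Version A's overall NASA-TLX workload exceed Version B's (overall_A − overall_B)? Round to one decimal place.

Version A weighted sum = 4·17 + 1·51 + 0·20 + 2·31 + 5·6 + 3·85 = 68 + 51 + 0 + 62 + 30 + 255 = 466; overall_A = 466/15 = 31.0667.
Version B weighted sum = 4·5 + 1·52 + 0·5 + 2·14 + 5·25 + 3·95 = 20 + 52 + 0 + 28 + 125 + 285 = 510; overall_B = 510/15 = 34.0000.
Difference = 31.0667 − 34.0000 = -2.9333 ≈ -2.9.

-2.9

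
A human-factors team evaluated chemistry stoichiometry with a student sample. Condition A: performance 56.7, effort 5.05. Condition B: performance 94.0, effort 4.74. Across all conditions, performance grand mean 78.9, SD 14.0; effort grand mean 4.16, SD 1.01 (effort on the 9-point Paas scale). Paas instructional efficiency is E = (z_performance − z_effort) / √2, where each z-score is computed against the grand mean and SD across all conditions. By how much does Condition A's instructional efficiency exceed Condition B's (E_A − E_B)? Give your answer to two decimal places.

Condition A: z_P = (56.7 − 78.9)/14.0 = -1.5857; z_E = (5.05 − 4.16)/1.01 = 0.8812; E_A = (-1.5857 − 0.8812)/√2 = -1.7444.
Condition B: z_P = (94.0 − 78.9)/14.0 = 1.0786; z_E = (4.74 − 4.16)/1.01 = 0.5743; E_B = (1.0786 − 0.5743)/√2 = 0.3566.
E_A − E_B = -1.7444 − 0.3566 = -2.1010 ≈ -2.10.

-2.10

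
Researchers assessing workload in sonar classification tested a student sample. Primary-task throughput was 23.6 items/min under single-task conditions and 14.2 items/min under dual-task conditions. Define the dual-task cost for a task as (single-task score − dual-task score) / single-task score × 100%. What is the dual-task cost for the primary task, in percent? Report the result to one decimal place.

39.8

Cost = (23.6 − 14.2) / 23.6 × 100%
     = 9.4000 / 23.6 × 100% = 39.8305%.
≈ 39.8%.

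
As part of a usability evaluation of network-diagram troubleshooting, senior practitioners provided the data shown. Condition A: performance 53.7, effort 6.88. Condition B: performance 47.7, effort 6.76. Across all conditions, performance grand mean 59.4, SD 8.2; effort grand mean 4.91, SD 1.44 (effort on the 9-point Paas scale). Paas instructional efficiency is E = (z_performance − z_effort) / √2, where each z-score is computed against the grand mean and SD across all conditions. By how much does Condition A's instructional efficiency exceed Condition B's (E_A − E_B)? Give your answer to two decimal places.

Condition A: z_P = (53.7 − 59.4)/8.2 = -0.6951; z_E = (6.88 − 4.91)/1.44 = 1.3681; E_A = (-0.6951 − 1.3681)/√2 = -1.4589.
Condition B: z_P = (47.7 − 59.4)/8.2 = -1.4268; z_E = (6.76 − 4.91)/1.44 = 1.2847; E_B = (-1.4268 − 1.2847)/√2 = -1.9173.
E_A − E_B = -1.4589 − (-1.9173) = 0.4584 ≈ 0.46.

0.46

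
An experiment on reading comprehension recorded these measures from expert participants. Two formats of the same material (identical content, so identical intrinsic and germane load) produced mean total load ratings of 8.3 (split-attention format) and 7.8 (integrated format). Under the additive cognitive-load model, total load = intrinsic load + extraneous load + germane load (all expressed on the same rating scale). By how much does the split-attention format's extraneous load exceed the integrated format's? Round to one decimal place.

0.5

Intrinsic and germane load are equal across formats, so the difference in total load equals the difference in extraneous load.
Extraneous-load difference = 8.3 − 7.8 = 0.5.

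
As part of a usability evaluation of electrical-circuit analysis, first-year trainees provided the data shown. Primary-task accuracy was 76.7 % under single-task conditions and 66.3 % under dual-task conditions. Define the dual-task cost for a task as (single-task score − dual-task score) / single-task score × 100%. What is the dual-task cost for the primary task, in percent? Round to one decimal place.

13.6

Cost = (76.7 − 66.3) / 76.7 × 100%
     = 10.4000 / 76.7 × 100% = 13.5593%.
≈ 13.6%.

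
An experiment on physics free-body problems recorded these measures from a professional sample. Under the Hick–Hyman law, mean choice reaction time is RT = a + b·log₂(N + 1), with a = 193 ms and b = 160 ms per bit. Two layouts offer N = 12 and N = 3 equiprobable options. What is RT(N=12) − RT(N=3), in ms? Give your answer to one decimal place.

RT(12) = 193 + 160·log₂(13) = 193 + 160·3.7004 = 785.0640 ms.
RT(3) = 193 + 160·log₂(4) = 193 + 160·2.0000 = 513.0000 ms.
Difference = 785.0640 − 513.0000 = 272.0640 ≈ 272.1 ms.

272.1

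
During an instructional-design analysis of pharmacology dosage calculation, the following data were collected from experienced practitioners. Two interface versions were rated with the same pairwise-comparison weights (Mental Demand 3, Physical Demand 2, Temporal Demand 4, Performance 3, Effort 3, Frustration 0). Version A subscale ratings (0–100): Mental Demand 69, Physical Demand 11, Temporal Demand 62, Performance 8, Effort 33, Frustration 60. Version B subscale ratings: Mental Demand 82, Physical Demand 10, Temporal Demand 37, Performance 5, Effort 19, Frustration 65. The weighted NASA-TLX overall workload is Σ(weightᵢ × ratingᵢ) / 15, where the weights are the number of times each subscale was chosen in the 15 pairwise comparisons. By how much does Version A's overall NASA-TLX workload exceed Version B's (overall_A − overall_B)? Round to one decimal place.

Version A weighted sum = 3·69 + 2·11 + 4·62 + 3·8 + 3·33 + 0·60 = 207 + 22 + 248 + 24 + 99 + 0 = 600; overall_A = 600/15 = 40.0000.
Version B weighted sum = 3·82 + 2·10 + 4·37 + 3·5 + 3·19 + 0·65 = 246 + 20 + 148 + 15 + 57 + 0 = 486; overall_B = 486/15 = 32.4000.
Difference = 40.0000 − 32.4000 = 7.6000 ≈ 7.6.

7.6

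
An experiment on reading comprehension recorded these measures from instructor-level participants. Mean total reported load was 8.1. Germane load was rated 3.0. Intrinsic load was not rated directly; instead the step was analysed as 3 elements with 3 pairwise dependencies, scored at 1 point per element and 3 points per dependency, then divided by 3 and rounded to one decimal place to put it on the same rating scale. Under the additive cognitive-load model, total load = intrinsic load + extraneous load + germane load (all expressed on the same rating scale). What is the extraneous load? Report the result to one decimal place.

1.1

Intrinsic (element-interactivity): (3 × 1 + 3 × 3) / 3 = 12 / 3 = 4.0000 → 4.0.
extraneous load = total − intrinsic − germane
             = 8.1 − 4.0 − 3.0 = 1.1.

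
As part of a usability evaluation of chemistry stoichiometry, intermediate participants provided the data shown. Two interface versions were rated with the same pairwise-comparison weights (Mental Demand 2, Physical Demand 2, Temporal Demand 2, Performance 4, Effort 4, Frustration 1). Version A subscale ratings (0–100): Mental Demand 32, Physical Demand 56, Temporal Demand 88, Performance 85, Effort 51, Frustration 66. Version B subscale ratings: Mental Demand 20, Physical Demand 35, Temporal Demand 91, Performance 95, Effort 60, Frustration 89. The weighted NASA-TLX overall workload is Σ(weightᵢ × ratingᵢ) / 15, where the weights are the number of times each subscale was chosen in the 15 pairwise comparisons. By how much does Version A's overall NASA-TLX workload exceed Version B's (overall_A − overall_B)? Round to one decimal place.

Version A weighted sum = 2·32 + 2·56 + 2·88 + 4·85 + 4·51 + 1·66 = 64 + 112 + 176 + 340 + 204 + 66 = 962; overall_A = 962/15 = 64.1333.
Version B weighted sum = 2·20 + 2·35 + 2·91 + 4·95 + 4·60 + 1·89 = 40 + 70 + 182 + 380 + 240 + 89 = 1001; overall_B = 1001/15 = 66.7333.
Difference = 64.1333 − 66.7333 = -2.6000 ≈ -2.6.

-2.6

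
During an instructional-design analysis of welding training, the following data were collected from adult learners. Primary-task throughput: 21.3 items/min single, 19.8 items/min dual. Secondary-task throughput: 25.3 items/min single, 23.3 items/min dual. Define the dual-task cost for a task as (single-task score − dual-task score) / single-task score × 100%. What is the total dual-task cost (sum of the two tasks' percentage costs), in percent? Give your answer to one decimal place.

Primary cost = (21.3 − 19.8) / 21.3 × 100% = 7.0423%.
Secondary cost = (25.3 − 23.3) / 25.3 × 100% = 7.9051%.
Total = 7.0423% + 7.9051% = 14.9474% ≈ 14.9%.

14.9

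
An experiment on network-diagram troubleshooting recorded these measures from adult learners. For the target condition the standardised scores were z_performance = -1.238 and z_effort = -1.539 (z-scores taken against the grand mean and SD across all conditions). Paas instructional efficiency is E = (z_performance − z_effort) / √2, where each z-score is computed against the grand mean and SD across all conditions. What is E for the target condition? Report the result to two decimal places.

0.21

z_P − z_E = -1.238 − (-1.539) = 0.3010.
E = 0.3010 / √2 = 0.3010 / 1.41421 = 0.2128 ≈ 0.21.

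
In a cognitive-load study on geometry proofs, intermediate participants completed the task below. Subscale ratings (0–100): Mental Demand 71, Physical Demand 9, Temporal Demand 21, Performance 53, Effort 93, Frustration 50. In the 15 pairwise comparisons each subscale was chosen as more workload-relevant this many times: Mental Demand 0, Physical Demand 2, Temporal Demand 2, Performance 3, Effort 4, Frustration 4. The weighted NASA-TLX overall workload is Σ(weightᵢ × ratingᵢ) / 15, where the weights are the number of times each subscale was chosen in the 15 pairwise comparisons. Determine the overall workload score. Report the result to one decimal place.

52.7

The tallies are the weights (they sum to 15).
Weighted sum = 0·71 + 2·9 + 2·21 + 3·53 + 4·93 + 4·50
            = 0 + 18 + 42 + 159 + 372 + 200 = 791.
Overall workload = 791 / 15 = 52.7333 ≈ 52.7.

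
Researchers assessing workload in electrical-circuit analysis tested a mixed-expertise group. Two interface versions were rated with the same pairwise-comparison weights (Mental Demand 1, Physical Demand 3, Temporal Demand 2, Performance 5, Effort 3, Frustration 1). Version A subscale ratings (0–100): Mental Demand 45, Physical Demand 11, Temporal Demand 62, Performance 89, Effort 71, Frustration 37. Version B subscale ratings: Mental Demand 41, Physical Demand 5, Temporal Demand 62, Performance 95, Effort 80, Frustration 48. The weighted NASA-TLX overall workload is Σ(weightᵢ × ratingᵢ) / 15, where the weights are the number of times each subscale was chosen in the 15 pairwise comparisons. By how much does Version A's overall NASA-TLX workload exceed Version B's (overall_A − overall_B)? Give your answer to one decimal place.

-3.1

Version A weighted sum = 1·45 + 3·11 + 2·62 + 5·89 + 3·71 + 1·37 = 45 + 33 + 124 + 445 + 213 + 37 = 897; overall_A = 897/15 = 59.8000.
Version B weighted sum = 1·41 + 3·5 + 2·62 + 5·95 + 3·80 + 1·48 = 41 + 15 + 124 + 475 + 240 + 48 = 943; overall_B = 943/15 = 62.8667.
Difference = 59.8000 − 62.8667 = -3.0667 ≈ -3.1.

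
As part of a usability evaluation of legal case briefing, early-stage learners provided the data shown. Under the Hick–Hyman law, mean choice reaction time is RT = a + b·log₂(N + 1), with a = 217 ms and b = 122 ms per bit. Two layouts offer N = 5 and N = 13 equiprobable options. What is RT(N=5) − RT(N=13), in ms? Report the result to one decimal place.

-149.1

RT(5) = 217 + 122·log₂(6) = 217 + 122·2.5850 = 532.3700 ms.
RT(13) = 217 + 122·log₂(14) = 217 + 122·3.8074 = 681.5028 ms.
Difference = 532.3700 − 681.5028 = -149.1328 ≈ -149.1 ms.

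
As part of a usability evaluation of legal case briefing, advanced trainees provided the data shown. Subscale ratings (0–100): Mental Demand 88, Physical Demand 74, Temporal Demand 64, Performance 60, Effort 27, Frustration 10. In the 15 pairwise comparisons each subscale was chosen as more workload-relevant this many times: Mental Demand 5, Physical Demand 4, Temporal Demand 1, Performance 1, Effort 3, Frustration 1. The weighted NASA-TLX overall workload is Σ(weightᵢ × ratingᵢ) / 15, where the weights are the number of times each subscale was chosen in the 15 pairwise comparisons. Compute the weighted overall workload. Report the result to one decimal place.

63.4

The tallies are the weights (they sum to 15).
Weighted sum = 5·88 + 4·74 + 1·64 + 1·60 + 3·27 + 1·10
            = 440 + 296 + 64 + 60 + 81 + 10 = 951.
Overall workload = 951 / 15 = 63.4000 ≈ 63.4.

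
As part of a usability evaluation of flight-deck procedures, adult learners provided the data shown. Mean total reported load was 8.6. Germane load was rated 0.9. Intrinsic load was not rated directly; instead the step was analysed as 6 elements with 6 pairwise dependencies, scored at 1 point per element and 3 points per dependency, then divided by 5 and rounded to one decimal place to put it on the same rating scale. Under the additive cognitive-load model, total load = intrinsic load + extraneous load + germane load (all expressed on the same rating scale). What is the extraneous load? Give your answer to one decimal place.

Intrinsic (element-interactivity): (6 × 1 + 6 × 3) / 5 = 24 / 5 = 4.8000 → 4.8.
extraneous load = total − intrinsic − germane
             = 8.6 − 4.8 − 0.9 = 2.9.

2.9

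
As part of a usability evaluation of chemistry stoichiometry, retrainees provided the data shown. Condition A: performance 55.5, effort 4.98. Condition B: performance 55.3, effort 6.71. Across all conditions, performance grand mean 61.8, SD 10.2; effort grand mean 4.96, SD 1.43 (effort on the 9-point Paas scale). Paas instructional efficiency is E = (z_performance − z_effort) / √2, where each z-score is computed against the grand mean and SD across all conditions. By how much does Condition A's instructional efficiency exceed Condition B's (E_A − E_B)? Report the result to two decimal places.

0.87

Condition A: z_P = (55.5 − 61.8)/10.2 = -0.6176; z_E = (4.98 − 4.96)/1.43 = 0.0140; E_A = (-0.6176 − 0.0140)/√2 = -0.4466.
Condition B: z_P = (55.3 − 61.8)/10.2 = -0.6373; z_E = (6.71 − 4.96)/1.43 = 1.2238; E_B = (-0.6373 − 1.2238)/√2 = -1.3160.
E_A − E_B = -0.4466 − (-1.3160) = 0.8694 ≈ 0.87.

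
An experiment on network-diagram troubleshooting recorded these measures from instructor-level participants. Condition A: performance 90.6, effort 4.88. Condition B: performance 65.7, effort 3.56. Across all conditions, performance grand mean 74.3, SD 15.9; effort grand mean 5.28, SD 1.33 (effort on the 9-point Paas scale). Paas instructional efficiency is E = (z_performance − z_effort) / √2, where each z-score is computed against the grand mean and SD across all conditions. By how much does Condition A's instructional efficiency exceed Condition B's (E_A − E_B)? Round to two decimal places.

Condition A: z_P = (90.6 − 74.3)/15.9 = 1.0252; z_E = (4.88 − 5.28)/1.33 = -0.3008; E_A = (1.0252 − (-0.3008))/√2 = 0.9376.
Condition B: z_P = (65.7 − 74.3)/15.9 = -0.5409; z_E = (3.56 − 5.28)/1.33 = -1.2932; E_B = (-0.5409 − (-1.2932))/√2 = 0.5320.
E_A − E_B = 0.9376 − 0.5320 = 0.4056 ≈ 0.41.

0.41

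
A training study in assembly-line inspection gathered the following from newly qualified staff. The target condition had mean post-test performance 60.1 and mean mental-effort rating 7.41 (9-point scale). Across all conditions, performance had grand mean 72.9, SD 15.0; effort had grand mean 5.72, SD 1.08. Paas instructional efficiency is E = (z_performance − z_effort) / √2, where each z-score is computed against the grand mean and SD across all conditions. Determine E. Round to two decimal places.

-1.71

z_performance = (60.1 − 72.9) / 15.0 = -12.8000 / 15.0 = -0.8533.
z_effort = (7.41 − 5.72) / 1.08 = 1.6900 / 1.08 = 1.5648.
z_P − z_E = -0.8533 − 1.5648 = -2.4181.
E = -2.4181 / √2 = -2.4181 / 1.41421 = -1.7099 ≈ -1.71.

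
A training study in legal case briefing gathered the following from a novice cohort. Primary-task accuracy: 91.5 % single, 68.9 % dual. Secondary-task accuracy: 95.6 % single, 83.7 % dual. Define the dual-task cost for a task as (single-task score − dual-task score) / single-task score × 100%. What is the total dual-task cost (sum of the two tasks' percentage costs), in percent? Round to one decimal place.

37.1

Primary cost = (91.5 − 68.9) / 91.5 × 100% = 24.6995%.
Secondary cost = (95.6 − 83.7) / 95.6 × 100% = 12.4477%.
Total = 24.6995% + 12.4477% = 37.1472% ≈ 37.1%.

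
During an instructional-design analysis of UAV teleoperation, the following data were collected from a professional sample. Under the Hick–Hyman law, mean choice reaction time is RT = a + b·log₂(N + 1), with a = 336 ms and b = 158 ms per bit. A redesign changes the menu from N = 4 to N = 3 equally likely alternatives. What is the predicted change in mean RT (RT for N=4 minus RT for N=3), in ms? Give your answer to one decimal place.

RT(4) = 336 + 158·log₂(5) = 336 + 158·2.3219 = 702.8602 ms.
RT(3) = 336 + 158·log₂(4) = 336 + 158·2.0000 = 652.0000 ms.
Difference = 702.8602 − 652.0000 = 50.8602 ≈ 50.9 ms.

50.9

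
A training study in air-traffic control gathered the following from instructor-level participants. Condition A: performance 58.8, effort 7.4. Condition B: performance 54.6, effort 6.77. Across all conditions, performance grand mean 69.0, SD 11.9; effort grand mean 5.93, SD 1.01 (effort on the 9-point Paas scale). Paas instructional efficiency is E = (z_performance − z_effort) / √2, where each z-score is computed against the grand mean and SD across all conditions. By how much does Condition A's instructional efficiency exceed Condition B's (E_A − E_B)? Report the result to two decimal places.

-0.19

Condition A: z_P = (58.8 − 69.0)/11.9 = -0.8571; z_E = (7.4 − 5.93)/1.01 = 1.4554; E_A = (-0.8571 − 1.4554)/√2 = -1.6352.
Condition B: z_P = (54.6 − 69.0)/11.9 = -1.2101; z_E = (6.77 − 5.93)/1.01 = 0.8317; E_B = (-1.2101 − 0.8317)/√2 = -1.4438.
E_A − E_B = -1.6352 − (-1.4438) = -0.1914 ≈ -0.19.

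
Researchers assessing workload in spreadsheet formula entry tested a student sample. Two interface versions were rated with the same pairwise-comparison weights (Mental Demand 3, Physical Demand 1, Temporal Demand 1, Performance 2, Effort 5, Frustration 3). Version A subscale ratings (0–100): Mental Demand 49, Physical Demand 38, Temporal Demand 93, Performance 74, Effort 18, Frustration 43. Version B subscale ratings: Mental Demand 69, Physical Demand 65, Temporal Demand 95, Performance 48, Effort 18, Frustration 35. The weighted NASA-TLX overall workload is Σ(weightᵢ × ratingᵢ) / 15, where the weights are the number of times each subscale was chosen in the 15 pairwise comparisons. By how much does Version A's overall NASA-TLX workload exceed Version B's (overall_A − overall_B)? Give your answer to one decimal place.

Version A weighted sum = 3·49 + 1·38 + 1·93 + 2·74 + 5·18 + 3·43 = 147 + 38 + 93 + 148 + 90 + 129 = 645; overall_A = 645/15 = 43.0000.
Version B weighted sum = 3·69 + 1·65 + 1·95 + 2·48 + 5·18 + 3·35 = 207 + 65 + 95 + 96 + 90 + 105 = 658; overall_B = 658/15 = 43.8667.
Difference = 43.0000 − 43.8667 = -0.8667 ≈ -0.9.

-0.9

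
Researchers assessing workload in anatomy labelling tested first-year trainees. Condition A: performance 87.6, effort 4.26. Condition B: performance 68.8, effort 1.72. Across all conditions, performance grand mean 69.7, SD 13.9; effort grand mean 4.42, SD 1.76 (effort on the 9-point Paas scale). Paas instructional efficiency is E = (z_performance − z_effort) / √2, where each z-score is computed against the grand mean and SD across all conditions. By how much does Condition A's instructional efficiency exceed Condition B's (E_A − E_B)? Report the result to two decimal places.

Condition A: z_P = (87.6 − 69.7)/13.9 = 1.2878; z_E = (4.26 − 4.42)/1.76 = -0.0909; E_A = (1.2878 − (-0.0909))/√2 = 0.9749.
Condition B: z_P = (68.8 − 69.7)/13.9 = -0.0647; z_E = (1.72 − 4.42)/1.76 = -1.5341; E_B = (-0.0647 − (-1.5341))/√2 = 1.0390.
E_A − E_B = 0.9749 − 1.0390 = -0.0641 ≈ -0.06.

-0.06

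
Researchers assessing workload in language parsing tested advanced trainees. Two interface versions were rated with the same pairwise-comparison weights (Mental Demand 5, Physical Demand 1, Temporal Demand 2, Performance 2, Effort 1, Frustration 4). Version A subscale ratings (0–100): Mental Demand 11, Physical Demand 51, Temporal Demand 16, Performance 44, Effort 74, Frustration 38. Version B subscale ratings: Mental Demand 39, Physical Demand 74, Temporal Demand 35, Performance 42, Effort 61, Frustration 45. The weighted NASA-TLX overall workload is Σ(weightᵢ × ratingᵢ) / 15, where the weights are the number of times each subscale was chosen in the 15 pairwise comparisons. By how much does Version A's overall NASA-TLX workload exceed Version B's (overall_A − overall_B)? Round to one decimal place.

-14.1

Version A weighted sum = 5·11 + 1·51 + 2·16 + 2·44 + 1·74 + 4·38 = 55 + 51 + 32 + 88 + 74 + 152 = 452; overall_A = 452/15 = 30.1333.
Version B weighted sum = 5·39 + 1·74 + 2·35 + 2·42 + 1·61 + 4·45 = 195 + 74 + 70 + 84 + 61 + 180 = 664; overall_B = 664/15 = 44.2667.
Difference = 30.1333 − 44.2667 = -14.1334 ≈ -14.1.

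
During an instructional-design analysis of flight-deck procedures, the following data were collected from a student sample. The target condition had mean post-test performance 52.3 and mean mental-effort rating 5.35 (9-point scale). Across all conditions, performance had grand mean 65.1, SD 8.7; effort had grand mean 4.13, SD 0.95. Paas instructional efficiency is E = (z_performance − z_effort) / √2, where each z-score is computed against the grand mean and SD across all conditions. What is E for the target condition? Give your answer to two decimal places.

-1.95

z_performance = (52.3 − 65.1) / 8.7 = -12.8000 / 8.7 = -1.4713.
z_effort = (5.35 − 4.13) / 0.95 = 1.2200 / 0.95 = 1.2842.
z_P − z_E = -1.4713 − 1.2842 = -2.7555.
E = -2.7555 / √2 = -2.7555 / 1.41421 = -1.9484 ≈ -1.95.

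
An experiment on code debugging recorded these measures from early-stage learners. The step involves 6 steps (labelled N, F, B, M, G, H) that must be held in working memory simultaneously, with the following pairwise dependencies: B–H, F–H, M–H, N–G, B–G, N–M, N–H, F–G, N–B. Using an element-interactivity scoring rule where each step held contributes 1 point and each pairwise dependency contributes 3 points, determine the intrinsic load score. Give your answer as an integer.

33

Count of steps held simultaneously: 6.
Count of pairwise dependencies listed: 9.
Element contribution: 6 × 1 = 6.
Interaction contribution: 9 × 3 = 27.
Intrinsic load = 6 + 27 = 33.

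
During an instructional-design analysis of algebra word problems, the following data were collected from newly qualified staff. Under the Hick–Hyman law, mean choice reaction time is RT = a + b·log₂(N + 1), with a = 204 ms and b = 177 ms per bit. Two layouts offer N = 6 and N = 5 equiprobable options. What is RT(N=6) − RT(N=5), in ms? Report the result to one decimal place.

RT(6) = 204 + 177·log₂(7) = 204 + 177·2.8074 = 700.9098 ms.
RT(5) = 204 + 177·log₂(6) = 204 + 177·2.5850 = 661.5450 ms.
Difference = 700.9098 − 661.5450 = 39.3648 ≈ 39.4 ms.

39.4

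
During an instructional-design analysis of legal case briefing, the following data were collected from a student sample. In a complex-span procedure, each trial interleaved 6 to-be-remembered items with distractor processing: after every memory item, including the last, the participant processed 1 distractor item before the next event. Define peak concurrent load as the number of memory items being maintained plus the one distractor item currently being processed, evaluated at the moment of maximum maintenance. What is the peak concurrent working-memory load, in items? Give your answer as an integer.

7

Maintenance is greatest during the distractor(s) after memory item 6: all 6 memory items are being held.
One distractor item is concurrently being processed.
Peak concurrent load = 6 + 1 = 7 items.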